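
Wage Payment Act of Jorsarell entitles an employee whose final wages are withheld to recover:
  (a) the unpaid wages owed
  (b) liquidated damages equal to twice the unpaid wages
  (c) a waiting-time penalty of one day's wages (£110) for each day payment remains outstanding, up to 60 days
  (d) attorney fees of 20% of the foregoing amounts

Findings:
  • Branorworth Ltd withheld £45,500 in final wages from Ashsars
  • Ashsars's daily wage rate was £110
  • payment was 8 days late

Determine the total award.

£164,856

Doubled: 2 × £45,500 = £91,000
Penalty days: min(8, 60) = 8
Waiting-time penalty: 8 × £110 = £880
Subtotal: £45,500 + £91,000 + £880 = £137,380
Attorney fees: 20% of £137,380 = £27,476
Total award: £137,380 + £27,476 = £164,856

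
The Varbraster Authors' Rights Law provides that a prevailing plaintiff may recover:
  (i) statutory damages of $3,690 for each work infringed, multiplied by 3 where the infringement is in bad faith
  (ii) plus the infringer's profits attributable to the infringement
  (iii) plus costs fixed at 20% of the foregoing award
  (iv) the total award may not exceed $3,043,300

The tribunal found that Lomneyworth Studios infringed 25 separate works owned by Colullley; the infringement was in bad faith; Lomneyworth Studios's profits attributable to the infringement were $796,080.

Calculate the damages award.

$1,287,396

Statutory damages: 25 × $3,690 = $92,250
Trebled: 3 × $92,250 = $276,750
Combined award: $276,750 + $796,080 = $1,072,830
Costs: 20% of $1,072,830 = $214,566
Award plus costs: $1,072,830 + $214,566 = $1,287,396
Cap at $3,043,300: $1,287,396 is within the cap, no reduction.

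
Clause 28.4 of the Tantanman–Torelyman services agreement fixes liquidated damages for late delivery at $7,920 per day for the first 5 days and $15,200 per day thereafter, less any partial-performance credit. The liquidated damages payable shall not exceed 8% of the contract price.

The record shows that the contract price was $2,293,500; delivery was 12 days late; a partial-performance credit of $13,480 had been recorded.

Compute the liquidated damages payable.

First 5 days: 5 × $7,920 = $39,600
Remaining days: (12 − 5) × $15,200 = $106,400
Accrued per-day damages: $39,600 + $106,400 = $146,000
Less partial-performance credit: $146,000 − $13,480 = $132,520
Cap: 8% of $2,293,500 = $183,480
Cap at $183,480: $132,520 is within the cap, no reduction.

$132,520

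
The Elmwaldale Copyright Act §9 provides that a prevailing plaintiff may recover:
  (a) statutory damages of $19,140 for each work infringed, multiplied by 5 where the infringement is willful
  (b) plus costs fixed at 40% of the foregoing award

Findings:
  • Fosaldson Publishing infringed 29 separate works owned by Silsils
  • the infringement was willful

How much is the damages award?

Statutory damages: 29 × $19,140 = $555,060
Multiplied by 5: 5 × $555,060 = $2,775,300
Costs: 40% of $2,775,300 = $1,110,120
Award plus costs: $2,775,300 + $1,110,120 = $3,885,420

$3,885,420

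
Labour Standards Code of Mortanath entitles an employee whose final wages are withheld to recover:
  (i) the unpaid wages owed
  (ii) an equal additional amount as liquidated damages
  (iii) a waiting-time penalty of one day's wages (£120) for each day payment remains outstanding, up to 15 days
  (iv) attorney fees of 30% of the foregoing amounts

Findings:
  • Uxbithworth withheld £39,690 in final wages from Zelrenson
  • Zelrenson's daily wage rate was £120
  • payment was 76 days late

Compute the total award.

£105,534

Liquidated damages (equal amount): £39,690
Penalty days: min(76, 15) = 15
Waiting-time penalty: 15 × £120 = £1,800
Subtotal: £39,690 + £39,690 + £1,800 = £81,180
Attorney fees: 30% of £81,180 = £24,354
Total award: £81,180 + £24,354 = £105,534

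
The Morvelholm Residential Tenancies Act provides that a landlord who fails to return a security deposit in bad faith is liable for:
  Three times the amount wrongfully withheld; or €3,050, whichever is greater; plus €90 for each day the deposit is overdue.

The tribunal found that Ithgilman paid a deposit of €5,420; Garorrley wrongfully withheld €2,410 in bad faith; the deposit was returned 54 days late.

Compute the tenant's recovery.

€12,090

Trebled: 3 × €2,410 = €7,230
Minimum €3,050: €7,230 meets the minimum, no increase.
Late-return penalty: 54 × €90 = €4,860
Damages plus late penalty: €7,230 + €4,860 = €12,090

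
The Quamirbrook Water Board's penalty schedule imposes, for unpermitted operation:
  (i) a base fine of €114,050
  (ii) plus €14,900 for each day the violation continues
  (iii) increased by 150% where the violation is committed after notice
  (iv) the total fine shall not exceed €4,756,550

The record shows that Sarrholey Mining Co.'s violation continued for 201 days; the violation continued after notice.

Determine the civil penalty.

Civil penalty: €4,756,550

Per-day component: 201 × €14,900 = €2,994,900
Base plus per-day: €114,050 + €2,994,900 = €3,108,950
Enhancement: 150% of €3,108,950 = €4,663,425
Enhanced fine: €3,108,950 + €4,663,425 = €7,772,375
Cap at €4,756,550: €7,772,375 exceeds the cap → €4,756,550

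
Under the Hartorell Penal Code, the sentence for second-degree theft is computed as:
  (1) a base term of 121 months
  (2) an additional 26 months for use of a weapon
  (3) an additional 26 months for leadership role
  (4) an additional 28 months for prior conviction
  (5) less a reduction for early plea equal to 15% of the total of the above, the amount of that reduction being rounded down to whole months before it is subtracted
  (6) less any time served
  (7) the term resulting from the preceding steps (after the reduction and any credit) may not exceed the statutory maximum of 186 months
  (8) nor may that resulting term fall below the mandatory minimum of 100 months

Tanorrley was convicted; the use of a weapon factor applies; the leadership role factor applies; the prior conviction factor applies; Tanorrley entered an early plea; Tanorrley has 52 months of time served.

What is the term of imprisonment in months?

Use of a weapon enhancement: +26 months
Leadership role enhancement: +26 months
Prior conviction enhancement: +28 months
Adjusted term: 121 months + 26 months + 26 months + 28 months = 201 months
Early plea reduction: 15% of 201 months = 30 months (rounded down)
After reduction: 201 − 30 = 171 months
Less time served: 171 months − 52 months = 119 months
Cap at 186 months: 119 months is within the cap, no reduction.
Minimum 100 months: 119 months meets the minimum, no increase.

119 months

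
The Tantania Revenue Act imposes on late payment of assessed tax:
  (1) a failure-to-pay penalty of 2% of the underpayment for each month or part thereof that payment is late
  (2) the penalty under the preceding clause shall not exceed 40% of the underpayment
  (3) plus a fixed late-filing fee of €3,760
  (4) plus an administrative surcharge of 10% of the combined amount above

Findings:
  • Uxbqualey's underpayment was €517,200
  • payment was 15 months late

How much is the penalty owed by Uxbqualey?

Accrued rate: 2% × 15 = 30%, capped at 40% → 30%
Failure-to-pay penalty: 30% of €517,200 = €155,160
Penalty before surcharge: €155,160 + €3,760 = €158,920
Administrative surcharge: 10% of €158,920 = €15,892
Total penalty: €158,920 + €15,892 = €174,812

€174,812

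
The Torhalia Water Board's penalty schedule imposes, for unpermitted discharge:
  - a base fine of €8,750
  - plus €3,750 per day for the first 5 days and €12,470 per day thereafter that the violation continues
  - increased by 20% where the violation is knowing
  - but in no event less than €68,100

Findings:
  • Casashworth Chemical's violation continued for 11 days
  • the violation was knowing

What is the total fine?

€122,784

First 5 days: 5 × €3,750 = €18,750
Remaining days: (11 − 5) × €12,470 = €74,820
Per-day component: €18,750 + €74,820 = €93,570
Base plus per-day: €8,750 + €93,570 = €102,320
Enhancement: 20% of €102,320 = €20,464
Enhanced fine: €102,320 + €20,464 = €122,784
Minimum €68,100: €122,784 meets the minimum, no increase.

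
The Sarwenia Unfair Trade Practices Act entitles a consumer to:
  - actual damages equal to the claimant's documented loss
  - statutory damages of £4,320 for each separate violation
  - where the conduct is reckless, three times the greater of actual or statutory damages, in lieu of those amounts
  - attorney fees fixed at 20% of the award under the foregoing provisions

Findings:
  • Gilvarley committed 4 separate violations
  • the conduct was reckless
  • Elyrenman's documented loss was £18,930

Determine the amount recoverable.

£68,148

Statutory damages: 4 × £4,320 = £17,280
Greater of actual damages (£18,930) or statutory damages (£17,280): £18,930
Trebled: 3 × £18,930 = £56,790
Attorney fees: 20% of £56,790 = £11,358
Total recovery: £56,790 + £11,358 = £68,148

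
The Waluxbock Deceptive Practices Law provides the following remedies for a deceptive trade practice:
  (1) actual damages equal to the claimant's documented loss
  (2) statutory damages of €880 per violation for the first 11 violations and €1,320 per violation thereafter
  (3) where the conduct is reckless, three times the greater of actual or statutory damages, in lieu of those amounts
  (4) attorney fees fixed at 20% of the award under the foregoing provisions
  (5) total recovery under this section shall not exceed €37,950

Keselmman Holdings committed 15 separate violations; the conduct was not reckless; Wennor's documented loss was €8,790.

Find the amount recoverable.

€28,500

First 11 violations: 11 × €880 = €9,680
Remaining violations: (15 − 11) × €1,320 = €5,280
Statutory damages: €9,680 + €5,280 = €14,960
Conduct not reckless: the in-lieu enhancement does not apply.
Actual plus statutory damages: €8,790 + €14,960 = €23,750
Attorney fees: 20% of €23,750 = €4,750
Total before cap: €23,750 + €4,750 = €28,500
Cap at €37,950: €28,500 is within the cap, no reduction.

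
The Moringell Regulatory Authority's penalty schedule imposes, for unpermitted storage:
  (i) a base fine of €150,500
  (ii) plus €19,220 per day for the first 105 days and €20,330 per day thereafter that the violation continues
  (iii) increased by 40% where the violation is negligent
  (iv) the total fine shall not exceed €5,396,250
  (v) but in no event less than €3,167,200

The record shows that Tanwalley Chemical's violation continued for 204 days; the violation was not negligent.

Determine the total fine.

€4,181,270

First 105 days: 105 × €19,220 = €2,018,100
Remaining days: (204 − 105) × €20,330 = €2,012,670
Per-day component: €2,018,100 + €2,012,670 = €4,030,770
Base plus per-day: €150,500 + €4,030,770 = €4,181,270
The violation was not negligent: no 40% increase.
Cap at €5,396,250: €4,181,270 is within the cap, no reduction.
Minimum €3,167,200: €4,181,270 meets the minimum, no increase.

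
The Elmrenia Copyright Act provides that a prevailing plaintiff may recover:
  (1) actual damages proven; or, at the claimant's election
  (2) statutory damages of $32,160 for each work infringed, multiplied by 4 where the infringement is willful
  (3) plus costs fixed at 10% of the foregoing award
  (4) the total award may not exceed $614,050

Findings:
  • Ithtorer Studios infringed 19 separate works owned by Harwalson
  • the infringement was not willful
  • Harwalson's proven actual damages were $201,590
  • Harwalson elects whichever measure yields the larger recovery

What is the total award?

Statutory damages: 19 × $32,160 = $611,040
Infringement not willful: no ×4 enhancement.
Greater of actual damages ($201,590) or statutory damages ($611,040): $611,040
Costs: 10% of $611,040 = $61,104
Award plus costs: $611,040 + $61,104 = $672,144
Cap at $614,050: $672,144 exceeds the cap → $614,050

Award: $614,050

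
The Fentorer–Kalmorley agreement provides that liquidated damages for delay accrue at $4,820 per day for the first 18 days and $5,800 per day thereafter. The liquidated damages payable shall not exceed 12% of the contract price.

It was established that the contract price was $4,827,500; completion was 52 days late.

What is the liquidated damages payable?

First 18 days: 18 × $4,820 = $86,760
Remaining days: (52 − 18) × $5,800 = $197,200
Accrued per-day damages: $86,760 + $197,200 = $283,960
Cap: 12% of $4,827,500 = $579,300
Cap at $579,300: $283,960 is within the cap, no reduction.

$283,960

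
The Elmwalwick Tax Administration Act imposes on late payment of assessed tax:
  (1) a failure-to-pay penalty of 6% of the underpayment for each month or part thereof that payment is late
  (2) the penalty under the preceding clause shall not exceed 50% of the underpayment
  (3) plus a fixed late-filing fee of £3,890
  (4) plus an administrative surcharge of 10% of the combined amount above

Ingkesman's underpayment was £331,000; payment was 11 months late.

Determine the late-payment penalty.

£186,329

Accrued rate: 6% × 11 = 66%, capped at 50% → 50%
Failure-to-pay penalty: 50% of £331,000 = £165,500
Penalty before surcharge: £165,500 + £3,890 = £169,390
Administrative surcharge: 10% of £169,390 = £16,939
Total penalty: £169,390 + £16,939 = £186,329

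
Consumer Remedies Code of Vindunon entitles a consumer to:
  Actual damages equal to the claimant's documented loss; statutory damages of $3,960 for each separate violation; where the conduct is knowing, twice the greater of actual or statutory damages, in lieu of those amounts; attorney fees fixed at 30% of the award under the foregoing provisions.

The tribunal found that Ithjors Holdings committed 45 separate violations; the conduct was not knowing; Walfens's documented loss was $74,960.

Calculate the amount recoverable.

Statutory damages: 45 × $3,960 = $178,200
Conduct not knowing: the in-lieu enhancement does not apply.
Actual plus statutory damages: $74,960 + $178,200 = $253,160
Attorney fees: 30% of $253,160 = $75,948
Total recovery: $253,160 + $75,948 = $329,108

$329,108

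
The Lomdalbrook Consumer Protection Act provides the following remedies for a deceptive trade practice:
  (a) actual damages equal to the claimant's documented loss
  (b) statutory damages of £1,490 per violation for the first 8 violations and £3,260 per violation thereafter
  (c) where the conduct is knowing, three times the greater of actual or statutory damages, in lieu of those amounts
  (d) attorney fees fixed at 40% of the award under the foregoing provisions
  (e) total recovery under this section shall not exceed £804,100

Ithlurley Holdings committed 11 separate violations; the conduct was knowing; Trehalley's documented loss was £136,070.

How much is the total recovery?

First 8 violations: 8 × £1,490 = £11,920
Remaining violations: (11 − 8) × £3,260 = £9,780
Statutory damages: £11,920 + £9,780 = £21,700
Greater of actual damages (£136,070) or statutory damages (£21,700): £136,070
Trebled: 3 × £136,070 = £408,210
Attorney fees: 40% of £408,210 = £163,284
Total before cap: £408,210 + £163,284 = £571,494
Cap at £804,100: £571,494 is within the cap, no reduction.

£571,494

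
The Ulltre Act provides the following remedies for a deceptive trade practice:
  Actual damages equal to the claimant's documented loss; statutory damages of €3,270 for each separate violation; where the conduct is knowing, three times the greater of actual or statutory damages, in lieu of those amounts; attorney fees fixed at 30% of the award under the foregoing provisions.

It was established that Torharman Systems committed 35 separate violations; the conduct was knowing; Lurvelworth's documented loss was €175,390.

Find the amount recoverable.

Total recovery: €684,021

Statutory damages: 35 × €3,270 = €114,450
Greater of actual damages (€175,390) or statutory damages (€114,450): €175,390
Trebled: 3 × €175,390 = €526,170
Attorney fees: 30% of €526,170 = €157,851
Total recovery: €526,170 + €157,851 = €684,021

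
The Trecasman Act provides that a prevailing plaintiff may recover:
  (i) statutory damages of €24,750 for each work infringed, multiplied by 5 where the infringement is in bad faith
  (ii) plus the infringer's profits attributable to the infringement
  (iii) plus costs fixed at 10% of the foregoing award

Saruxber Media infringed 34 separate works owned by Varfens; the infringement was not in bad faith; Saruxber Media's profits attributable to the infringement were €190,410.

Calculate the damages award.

€1,135,101

Statutory damages: 34 × €24,750 = €841,500
Infringement not in bad faith: no ×5 enhancement.
Combined award: €841,500 + €190,410 = €1,031,910
Costs: 10% of €1,031,910 = €103,191
Award plus costs: €1,031,910 + €103,191 = €1,135,101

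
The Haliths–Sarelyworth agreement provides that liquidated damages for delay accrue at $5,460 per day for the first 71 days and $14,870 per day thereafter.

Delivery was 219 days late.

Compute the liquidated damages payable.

Liquidated damages: $2,588,420

First 71 days: 71 × $5,460 = $387,660
Remaining days: (219 − 71) × $14,870 = $2,200,760
Accrued per-day damages: $387,660 + $2,200,760 = $2,588,420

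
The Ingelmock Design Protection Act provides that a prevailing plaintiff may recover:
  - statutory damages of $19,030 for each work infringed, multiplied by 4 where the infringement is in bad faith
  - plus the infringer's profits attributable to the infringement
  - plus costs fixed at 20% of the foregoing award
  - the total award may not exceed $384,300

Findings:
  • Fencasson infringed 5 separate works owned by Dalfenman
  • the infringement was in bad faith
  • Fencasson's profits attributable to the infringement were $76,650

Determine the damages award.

Statutory damages: 5 × $19,030 = $95,150
Multiplied by 4: 4 × $95,150 = $380,600
Combined award: $380,600 + $76,650 = $457,250
Costs: 20% of $457,250 = $91,450
Award plus costs: $457,250 + $91,450 = $548,700
Cap at $384,300: $548,700 exceeds the cap → $384,300

$384,300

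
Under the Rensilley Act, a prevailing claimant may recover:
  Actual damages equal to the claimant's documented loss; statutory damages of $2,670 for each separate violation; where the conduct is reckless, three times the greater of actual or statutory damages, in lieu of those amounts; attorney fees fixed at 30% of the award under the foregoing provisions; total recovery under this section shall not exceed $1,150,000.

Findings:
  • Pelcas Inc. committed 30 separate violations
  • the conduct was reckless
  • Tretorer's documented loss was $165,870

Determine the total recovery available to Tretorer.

Statutory damages: 30 × $2,670 = $80,100
Greater of actual damages ($165,870) or statutory damages ($80,100): $165,870
Trebled: 3 × $165,870 = $497,610
Attorney fees: 30% of $497,610 = $149,283
Total before cap: $497,610 + $149,283 = $646,893
Cap at $1,150,000: $646,893 is within the cap, no reduction.

Total recovery: $646,893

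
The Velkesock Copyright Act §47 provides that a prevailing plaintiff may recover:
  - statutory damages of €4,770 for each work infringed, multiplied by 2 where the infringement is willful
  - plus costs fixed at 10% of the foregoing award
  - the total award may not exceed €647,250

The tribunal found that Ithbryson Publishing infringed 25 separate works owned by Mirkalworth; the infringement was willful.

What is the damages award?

Statutory damages: 25 × €4,770 = €119,250
Doubled: 2 × €119,250 = €238,500
Costs: 10% of €238,500 = €23,850
Award plus costs: €238,500 + €23,850 = €262,350
Cap at €647,250: €262,350 is within the cap, no reduction.

€262,350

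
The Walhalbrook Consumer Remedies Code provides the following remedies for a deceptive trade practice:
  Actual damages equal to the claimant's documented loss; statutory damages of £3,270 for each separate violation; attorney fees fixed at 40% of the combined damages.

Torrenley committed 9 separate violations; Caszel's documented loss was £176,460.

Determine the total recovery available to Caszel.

Statutory damages: 9 × £3,270 = £29,430
Combined damages: £176,460 + £29,430 = £205,890
Attorney fees: 40% of £205,890 = £82,356
Total recovery: £205,890 + £82,356 = £288,246

Total recovery: £288,246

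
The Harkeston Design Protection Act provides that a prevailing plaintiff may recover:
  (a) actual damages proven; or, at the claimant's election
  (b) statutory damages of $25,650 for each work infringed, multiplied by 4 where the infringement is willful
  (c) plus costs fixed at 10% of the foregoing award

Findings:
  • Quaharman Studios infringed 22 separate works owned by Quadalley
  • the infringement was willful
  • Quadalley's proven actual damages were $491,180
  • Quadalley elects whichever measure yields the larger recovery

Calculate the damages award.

Award: $2,482,920

Statutory damages: 22 × $25,650 = $564,300
Multiplied by 4: 4 × $564,300 = $2,257,200
Greater of actual damages ($491,180) or enhanced statutory damages ($2,257,200): $2,257,200
Costs: 10% of $2,257,200 = $225,720
Award plus costs: $2,257,200 + $225,720 = $2,482,920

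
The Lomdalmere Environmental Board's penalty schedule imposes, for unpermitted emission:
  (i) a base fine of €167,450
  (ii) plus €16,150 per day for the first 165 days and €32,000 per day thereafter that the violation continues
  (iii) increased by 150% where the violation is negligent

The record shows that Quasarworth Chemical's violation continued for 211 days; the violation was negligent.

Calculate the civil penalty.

€10,760,500

First 165 days: 165 × €16,150 = €2,664,750
Remaining days: (211 − 165) × €32,000 = €1,472,000
Per-day component: €2,664,750 + €1,472,000 = €4,136,750
Base plus per-day: €167,450 + €4,136,750 = €4,304,200
Enhancement: 150% of €4,304,200 = €6,456,300
Enhanced fine: €4,304,200 + €6,456,300 = €10,760,500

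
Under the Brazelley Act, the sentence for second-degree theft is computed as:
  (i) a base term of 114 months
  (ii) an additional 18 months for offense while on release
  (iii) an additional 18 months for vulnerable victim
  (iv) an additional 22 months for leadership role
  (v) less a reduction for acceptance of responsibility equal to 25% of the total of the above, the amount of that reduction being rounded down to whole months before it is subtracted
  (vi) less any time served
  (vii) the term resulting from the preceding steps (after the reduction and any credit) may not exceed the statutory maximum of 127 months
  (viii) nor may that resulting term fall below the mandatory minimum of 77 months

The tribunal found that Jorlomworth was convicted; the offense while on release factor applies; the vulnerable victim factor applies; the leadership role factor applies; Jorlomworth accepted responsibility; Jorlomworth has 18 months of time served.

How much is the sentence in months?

111 months

Offense while on release enhancement: +18 months
Vulnerable victim enhancement: +18 months
Leadership role enhancement: +22 months
Adjusted term: 114 months + 18 months + 18 months + 22 months = 172 months
Acceptance of responsibility reduction: 25% of 172 months = 43 months (rounded down)
After reduction: 172 − 43 = 129 months
Less time served: 129 months − 18 months = 111 months
Cap at 127 months: 111 months is within the cap, no reduction.
Minimum 77 months: 111 months meets the minimum, no increase.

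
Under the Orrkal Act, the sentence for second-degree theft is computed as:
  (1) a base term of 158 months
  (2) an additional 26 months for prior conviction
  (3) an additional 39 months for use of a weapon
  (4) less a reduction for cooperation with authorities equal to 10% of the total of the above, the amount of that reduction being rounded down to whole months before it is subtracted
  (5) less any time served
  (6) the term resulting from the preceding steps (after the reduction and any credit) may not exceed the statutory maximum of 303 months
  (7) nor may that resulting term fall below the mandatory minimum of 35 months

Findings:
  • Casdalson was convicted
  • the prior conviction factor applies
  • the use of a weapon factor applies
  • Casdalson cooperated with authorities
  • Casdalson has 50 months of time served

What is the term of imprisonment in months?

151 months

Prior conviction enhancement: +26 months
Use of a weapon enhancement: +39 months
Adjusted term: 158 months + 26 months + 39 months = 223 months
Cooperation with authorities reduction: 10% of 223 months = 22 months (rounded down)
After reduction: 223 − 22 = 201 months
Less time served: 201 months − 50 months = 151 months
Cap at 303 months: 151 months is within the cap, no reduction.
Minimum 35 months: 151 months meets the minimum, no increase.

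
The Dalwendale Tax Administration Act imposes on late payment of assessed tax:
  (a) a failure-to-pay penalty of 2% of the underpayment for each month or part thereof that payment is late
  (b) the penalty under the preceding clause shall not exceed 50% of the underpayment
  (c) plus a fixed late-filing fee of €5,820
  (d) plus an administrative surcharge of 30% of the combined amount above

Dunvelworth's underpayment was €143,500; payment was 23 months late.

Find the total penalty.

Accrued rate: 2% × 23 = 46%, capped at 50% → 46%
Failure-to-pay penalty: 46% of €143,500 = €66,010
Penalty before surcharge: €66,010 + €5,820 = €71,830
Administrative surcharge: 30% of €71,830 = €21,549
Total penalty: €71,830 + €21,549 = €93,379

€93,379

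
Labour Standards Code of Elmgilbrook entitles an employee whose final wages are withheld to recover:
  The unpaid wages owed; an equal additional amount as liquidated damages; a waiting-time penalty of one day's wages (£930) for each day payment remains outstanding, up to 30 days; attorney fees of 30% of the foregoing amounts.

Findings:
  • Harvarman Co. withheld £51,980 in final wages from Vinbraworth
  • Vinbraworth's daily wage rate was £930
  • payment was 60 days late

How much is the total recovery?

Liquidated damages (equal amount): £51,980
Penalty days: min(60, 30) = 30
Waiting-time penalty: 30 × £930 = £27,900
Subtotal: £51,980 + £51,980 + £27,900 = £131,860
Attorney fees: 30% of £131,860 = £39,558
Total award: £131,860 + £39,558 = £171,418

£171,418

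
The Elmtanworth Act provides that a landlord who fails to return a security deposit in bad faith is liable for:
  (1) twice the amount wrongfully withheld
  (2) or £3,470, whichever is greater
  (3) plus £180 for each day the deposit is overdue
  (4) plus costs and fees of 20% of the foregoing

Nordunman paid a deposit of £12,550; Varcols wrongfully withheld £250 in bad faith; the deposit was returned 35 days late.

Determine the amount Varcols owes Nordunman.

£11,724

Doubled: 2 × £250 = £500
Minimum £3,470: £500 is below the minimum → £3,470
Late-return penalty: 35 × £180 = £6,300
Damages plus late penalty: £3,470 + £6,300 = £9,770
Costs and fees: 20% of £9,770 = £1,954
Total recovery: £9,770 + £1,954 = £11,724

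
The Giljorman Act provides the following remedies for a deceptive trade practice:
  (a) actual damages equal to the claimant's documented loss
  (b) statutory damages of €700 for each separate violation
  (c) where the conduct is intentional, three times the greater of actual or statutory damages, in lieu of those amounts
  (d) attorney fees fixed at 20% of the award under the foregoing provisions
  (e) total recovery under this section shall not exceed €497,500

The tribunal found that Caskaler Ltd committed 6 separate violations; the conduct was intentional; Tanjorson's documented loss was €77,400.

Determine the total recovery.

€278,640

Statutory damages: 6 × €700 = €4,200
Greater of actual damages (€77,400) or statutory damages (€4,200): €77,400
Trebled: 3 × €77,400 = €232,200
Attorney fees: 20% of €232,200 = €46,440
Total before cap: €232,200 + €46,440 = €278,640
Cap at €497,500: €278,640 is within the cap, no reduction.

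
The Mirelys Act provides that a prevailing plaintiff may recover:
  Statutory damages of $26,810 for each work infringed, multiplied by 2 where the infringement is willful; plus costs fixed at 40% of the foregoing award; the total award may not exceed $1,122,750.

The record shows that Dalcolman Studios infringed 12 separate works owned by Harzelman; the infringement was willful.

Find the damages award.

$900,816

Statutory damages: 12 × $26,810 = $321,720
Doubled: 2 × $321,720 = $643,440
Costs: 40% of $643,440 = $257,376
Award plus costs: $643,440 + $257,376 = $900,816
Cap at $1,122,750: $900,816 is within the cap, no reduction.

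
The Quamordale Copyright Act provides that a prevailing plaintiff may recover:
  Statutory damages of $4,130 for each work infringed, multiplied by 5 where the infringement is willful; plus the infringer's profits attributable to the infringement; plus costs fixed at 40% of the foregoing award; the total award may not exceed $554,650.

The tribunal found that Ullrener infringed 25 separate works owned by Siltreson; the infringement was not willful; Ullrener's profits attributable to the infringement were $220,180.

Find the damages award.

$452,802

Statutory damages: 25 × $4,130 = $103,250
Infringement not willful: no ×5 enhancement.
Combined award: $103,250 + $220,180 = $323,430
Costs: 40% of $323,430 = $129,372
Award plus costs: $323,430 + $129,372 = $452,802
Cap at $554,650: $452,802 is within the cap, no reduction.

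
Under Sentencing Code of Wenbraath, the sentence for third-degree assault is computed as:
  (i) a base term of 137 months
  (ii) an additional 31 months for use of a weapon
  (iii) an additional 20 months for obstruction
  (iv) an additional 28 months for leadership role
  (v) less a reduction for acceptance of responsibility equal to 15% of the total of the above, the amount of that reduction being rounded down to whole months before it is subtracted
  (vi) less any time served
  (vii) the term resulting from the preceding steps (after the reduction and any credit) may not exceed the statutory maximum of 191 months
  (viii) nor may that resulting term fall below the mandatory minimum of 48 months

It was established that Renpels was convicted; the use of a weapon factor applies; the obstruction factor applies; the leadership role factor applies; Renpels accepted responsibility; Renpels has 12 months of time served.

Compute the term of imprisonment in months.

Use of a weapon enhancement: +31 months
Obstruction enhancement: +20 months
Leadership role enhancement: +28 months
Adjusted term: 137 months + 31 months + 20 months + 28 months = 216 months
Acceptance of responsibility reduction: 15% of 216 months = 32 months (rounded down)
After reduction: 216 − 32 = 184 months
Less time served: 184 months − 12 months = 172 months
Cap at 191 months: 172 months is within the cap, no reduction.
Minimum 48 months: 172 months meets the minimum, no increase.

172 months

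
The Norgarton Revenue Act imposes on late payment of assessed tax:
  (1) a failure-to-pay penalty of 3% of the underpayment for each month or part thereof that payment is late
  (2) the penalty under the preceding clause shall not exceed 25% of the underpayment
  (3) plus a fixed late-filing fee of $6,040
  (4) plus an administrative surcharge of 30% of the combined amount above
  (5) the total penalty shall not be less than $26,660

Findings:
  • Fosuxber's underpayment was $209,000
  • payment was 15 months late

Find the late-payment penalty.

$75,777

Accrued rate: 3% × 15 = 45%, capped at 25% → 25%
Failure-to-pay penalty: 25% of $209,000 = $52,250
Penalty before surcharge: $52,250 + $6,040 = $58,290
Administrative surcharge: 30% of $58,290 = $17,487
Total penalty: $58,290 + $17,487 = $75,777
Minimum $26,660: $75,777 meets the minimum, no increase.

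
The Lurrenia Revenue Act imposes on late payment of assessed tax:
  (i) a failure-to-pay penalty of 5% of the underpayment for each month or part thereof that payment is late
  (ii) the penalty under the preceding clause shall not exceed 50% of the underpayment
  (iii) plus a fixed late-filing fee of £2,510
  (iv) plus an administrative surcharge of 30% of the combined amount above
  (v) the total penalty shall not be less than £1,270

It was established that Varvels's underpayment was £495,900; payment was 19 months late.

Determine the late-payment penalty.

Accrued rate: 5% × 19 = 95%, capped at 50% → 50%
Failure-to-pay penalty: 50% of £495,900 = £247,950
Penalty before surcharge: £247,950 + £2,510 = £250,460
Administrative surcharge: 30% of £250,460 = £75,138
Total penalty: £250,460 + £75,138 = £325,598
Minimum £1,270: £325,598 meets the minimum, no increase.

Penalty: £325,598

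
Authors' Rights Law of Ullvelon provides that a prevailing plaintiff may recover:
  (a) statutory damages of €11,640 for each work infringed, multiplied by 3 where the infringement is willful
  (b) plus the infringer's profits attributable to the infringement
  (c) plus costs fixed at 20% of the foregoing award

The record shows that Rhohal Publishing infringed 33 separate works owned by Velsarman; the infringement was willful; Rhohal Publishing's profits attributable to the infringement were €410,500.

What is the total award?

€1,875,432

Statutory damages: 33 × €11,640 = €384,120
Trebled: 3 × €384,120 = €1,152,360
Combined award: €1,152,360 + €410,500 = €1,562,860
Costs: 20% of €1,562,860 = €312,572
Award plus costs: €1,562,860 + €312,572 = €1,875,432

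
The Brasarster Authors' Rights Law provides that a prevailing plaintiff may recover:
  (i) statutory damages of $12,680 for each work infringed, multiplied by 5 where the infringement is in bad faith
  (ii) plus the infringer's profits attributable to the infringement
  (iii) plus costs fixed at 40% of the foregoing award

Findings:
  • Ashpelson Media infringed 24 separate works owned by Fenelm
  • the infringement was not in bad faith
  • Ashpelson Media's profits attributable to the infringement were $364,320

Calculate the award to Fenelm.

$936,096

Statutory damages: 24 × $12,680 = $304,320
Infringement not in bad faith: no ×5 enhancement.
Combined award: $304,320 + $364,320 = $668,640
Costs: 40% of $668,640 = $267,456
Award plus costs: $668,640 + $267,456 = $936,096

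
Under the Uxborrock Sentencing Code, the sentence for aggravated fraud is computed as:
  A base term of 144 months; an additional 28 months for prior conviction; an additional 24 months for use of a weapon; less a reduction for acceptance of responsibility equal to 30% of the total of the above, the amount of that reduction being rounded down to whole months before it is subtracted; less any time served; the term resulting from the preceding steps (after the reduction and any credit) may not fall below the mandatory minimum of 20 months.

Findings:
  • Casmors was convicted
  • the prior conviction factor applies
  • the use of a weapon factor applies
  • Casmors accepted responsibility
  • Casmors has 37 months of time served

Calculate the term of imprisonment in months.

Prior conviction enhancement: +28 months
Use of a weapon enhancement: +24 months
Adjusted term: 144 months + 28 months + 24 months = 196 months
Acceptance of responsibility reduction: 30% of 196 months = 58 months (rounded down)
After reduction: 196 − 58 = 138 months
Less time served: 138 months − 37 months = 101 months
Minimum 20 months: 101 months meets the minimum, no increase.

101 months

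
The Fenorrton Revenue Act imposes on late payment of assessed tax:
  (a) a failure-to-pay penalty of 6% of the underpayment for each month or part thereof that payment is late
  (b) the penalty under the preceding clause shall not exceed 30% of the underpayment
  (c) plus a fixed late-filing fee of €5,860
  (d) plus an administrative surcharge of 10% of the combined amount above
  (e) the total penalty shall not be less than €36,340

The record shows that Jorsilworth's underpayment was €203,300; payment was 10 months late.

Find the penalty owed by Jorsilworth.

Accrued rate: 6% × 10 = 60%, capped at 30% → 30%
Failure-to-pay penalty: 30% of €203,300 = €60,990
Penalty before surcharge: €60,990 + €5,860 = €66,850
Administrative surcharge: 10% of €66,850 = €6,685
Total penalty: €66,850 + €6,685 = €73,535
Minimum €36,340: €73,535 meets the minimum, no increase.

Penalty: €73,535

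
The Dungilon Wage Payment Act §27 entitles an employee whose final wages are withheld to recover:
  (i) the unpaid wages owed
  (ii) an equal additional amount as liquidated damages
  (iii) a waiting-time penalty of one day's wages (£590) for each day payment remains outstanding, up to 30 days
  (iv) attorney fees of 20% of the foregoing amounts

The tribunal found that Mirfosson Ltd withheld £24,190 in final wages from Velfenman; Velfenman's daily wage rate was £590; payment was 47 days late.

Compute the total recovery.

Liquidated damages (equal amount): £24,190
Penalty days: min(47, 30) = 30
Waiting-time penalty: 30 × £590 = £17,700
Subtotal: £24,190 + £24,190 + £17,700 = £66,080
Attorney fees: 20% of £66,080 = £13,216
Total award: £66,080 + £13,216 = £79,296

Total award: £79,296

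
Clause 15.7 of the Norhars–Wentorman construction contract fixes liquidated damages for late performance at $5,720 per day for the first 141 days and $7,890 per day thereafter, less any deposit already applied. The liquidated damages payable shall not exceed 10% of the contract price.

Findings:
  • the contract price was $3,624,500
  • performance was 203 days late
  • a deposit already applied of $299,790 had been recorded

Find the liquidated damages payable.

First 141 days: 141 × $5,720 = $806,520
Remaining days: (203 − 141) × $7,890 = $489,180
Accrued per-day damages: $806,520 + $489,180 = $1,295,700
Less deposit already applied: $1,295,700 − $299,790 = $995,910
Cap: 10% of $3,624,500 = $362,450
Cap at $362,450: $995,910 exceeds the cap → $362,450

$362,450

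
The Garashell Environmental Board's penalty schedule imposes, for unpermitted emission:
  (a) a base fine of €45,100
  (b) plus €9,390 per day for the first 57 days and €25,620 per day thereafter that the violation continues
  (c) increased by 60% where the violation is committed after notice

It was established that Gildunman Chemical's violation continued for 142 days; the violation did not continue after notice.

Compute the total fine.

€2,758,030

First 57 days: 57 × €9,390 = €535,230
Remaining days: (142 − 57) × €25,620 = €2,177,700
Per-day component: €535,230 + €2,177,700 = €2,712,930
Base plus per-day: €45,100 + €2,712,930 = €2,758,030
The violation did not continue after notice: no 60% increase.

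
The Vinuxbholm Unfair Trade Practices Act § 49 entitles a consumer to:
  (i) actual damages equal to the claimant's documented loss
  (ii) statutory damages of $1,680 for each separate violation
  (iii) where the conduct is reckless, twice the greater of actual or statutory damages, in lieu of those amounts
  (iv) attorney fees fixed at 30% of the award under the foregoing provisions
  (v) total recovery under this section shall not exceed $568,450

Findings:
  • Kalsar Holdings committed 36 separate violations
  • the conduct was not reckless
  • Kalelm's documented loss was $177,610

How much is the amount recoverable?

Total recovery: $309,517

Statutory damages: 36 × $1,680 = $60,480
Conduct not reckless: the in-lieu enhancement does not apply.
Actual plus statutory damages: $177,610 + $60,480 = $238,090
Attorney fees: 30% of $238,090 = $71,427
Total before cap: $238,090 + $71,427 = $309,517
Cap at $568,450: $309,517 is within the cap, no reduction.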